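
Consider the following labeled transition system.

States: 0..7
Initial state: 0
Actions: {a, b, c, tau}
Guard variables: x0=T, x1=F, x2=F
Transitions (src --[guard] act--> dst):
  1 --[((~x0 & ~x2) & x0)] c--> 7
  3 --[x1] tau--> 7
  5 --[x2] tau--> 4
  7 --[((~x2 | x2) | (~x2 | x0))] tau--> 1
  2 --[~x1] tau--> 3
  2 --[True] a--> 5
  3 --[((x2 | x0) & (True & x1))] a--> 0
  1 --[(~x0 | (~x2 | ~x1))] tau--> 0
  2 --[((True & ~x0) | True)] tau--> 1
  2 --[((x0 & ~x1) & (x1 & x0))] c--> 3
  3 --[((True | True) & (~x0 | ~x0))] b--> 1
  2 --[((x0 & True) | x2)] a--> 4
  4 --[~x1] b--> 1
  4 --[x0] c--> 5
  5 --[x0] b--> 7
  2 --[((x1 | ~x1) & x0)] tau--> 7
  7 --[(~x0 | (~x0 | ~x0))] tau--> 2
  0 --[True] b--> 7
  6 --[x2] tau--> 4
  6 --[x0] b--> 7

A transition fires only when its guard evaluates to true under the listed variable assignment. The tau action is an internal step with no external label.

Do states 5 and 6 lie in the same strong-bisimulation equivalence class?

Answer: BISIMILAR

Analysis:
Refine partition for ~:
  π0 = {{0,1,2,3,4,5,6,7}}
  π1 = {{0,5,6},{1,7},{2},{3},{4}}
  π2 = {{0,5,6},{1},{2},{3},{4},{7}}
Fixed point at round 3; 6 class(es).
[5]={0,5,6}  [6]={0,5,6}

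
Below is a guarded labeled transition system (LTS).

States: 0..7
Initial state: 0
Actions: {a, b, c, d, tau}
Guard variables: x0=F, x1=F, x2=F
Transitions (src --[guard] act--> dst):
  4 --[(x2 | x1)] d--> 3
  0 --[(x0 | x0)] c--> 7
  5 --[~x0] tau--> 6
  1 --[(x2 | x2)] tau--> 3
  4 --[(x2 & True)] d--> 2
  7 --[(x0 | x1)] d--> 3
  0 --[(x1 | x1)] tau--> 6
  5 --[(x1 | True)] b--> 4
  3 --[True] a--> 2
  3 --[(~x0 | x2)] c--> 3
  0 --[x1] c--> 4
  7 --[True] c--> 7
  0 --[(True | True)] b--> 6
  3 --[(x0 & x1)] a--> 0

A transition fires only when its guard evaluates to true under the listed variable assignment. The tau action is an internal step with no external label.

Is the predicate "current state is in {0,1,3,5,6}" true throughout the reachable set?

Safe = {0,1,3,5,6}
Reachable = {0,6}
  0: ok
  6: ok

Answer: INVARIANT HOLDS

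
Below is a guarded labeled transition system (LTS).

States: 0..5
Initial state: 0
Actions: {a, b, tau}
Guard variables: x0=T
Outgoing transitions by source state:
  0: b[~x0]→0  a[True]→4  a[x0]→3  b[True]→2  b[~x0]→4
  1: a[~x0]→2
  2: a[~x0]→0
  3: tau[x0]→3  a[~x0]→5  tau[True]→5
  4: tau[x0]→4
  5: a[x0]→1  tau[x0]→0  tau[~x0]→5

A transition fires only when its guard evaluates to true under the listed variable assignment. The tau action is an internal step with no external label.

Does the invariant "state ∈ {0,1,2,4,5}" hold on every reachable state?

Answer: INVARIANT VIOLATED at state 3

Trace:
Safe = {0,1,2,4,5}
Reachable = {0,1,2,3,4,5}
  0: safe
  1: safe
  2: safe
  3: ✗ unsafe
  4: safe
  5: safe
reach 3 via a — violates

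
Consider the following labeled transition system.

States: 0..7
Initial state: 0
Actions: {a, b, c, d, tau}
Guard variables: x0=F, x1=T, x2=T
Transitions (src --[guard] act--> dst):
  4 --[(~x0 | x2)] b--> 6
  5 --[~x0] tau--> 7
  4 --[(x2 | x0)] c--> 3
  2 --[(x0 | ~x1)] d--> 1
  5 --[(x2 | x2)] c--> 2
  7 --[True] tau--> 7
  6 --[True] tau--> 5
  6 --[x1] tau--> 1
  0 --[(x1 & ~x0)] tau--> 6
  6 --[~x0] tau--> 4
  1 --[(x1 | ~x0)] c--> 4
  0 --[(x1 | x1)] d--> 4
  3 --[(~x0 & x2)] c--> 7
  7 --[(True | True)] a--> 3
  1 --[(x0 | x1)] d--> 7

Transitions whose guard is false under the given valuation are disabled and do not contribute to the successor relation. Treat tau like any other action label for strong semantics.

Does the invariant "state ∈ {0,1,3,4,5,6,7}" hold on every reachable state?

Safe = {0,1,3,4,5,6,7}
Reachable = {0,1,2,3,4,5,6,7}
  0: ✓
  1: ✓
  2: ✗ unsafe
  3: ✓
  4: ✓
  5: ✓
  6: ✓
  7: ✓
counterexample path to 2: tau·tau·c

Answer: INVARIANT VIOLATED at state 2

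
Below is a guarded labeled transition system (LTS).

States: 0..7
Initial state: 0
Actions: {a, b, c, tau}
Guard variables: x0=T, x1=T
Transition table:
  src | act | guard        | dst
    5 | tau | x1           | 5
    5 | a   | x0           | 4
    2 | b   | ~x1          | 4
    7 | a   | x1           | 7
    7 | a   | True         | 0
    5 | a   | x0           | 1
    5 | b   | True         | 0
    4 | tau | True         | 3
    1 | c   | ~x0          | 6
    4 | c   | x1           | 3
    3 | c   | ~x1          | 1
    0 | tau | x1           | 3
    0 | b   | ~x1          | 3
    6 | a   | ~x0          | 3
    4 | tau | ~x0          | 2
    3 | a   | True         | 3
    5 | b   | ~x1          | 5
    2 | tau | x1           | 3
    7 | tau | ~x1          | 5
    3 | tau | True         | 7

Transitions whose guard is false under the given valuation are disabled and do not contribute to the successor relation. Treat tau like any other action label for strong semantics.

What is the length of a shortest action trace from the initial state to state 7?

Breadth-first toward 7:
  Layer 0: {0}
  Layer 1: {3}
  Layer 2: {7}
depth(7)=2, e.g. tau·tau

Answer: 2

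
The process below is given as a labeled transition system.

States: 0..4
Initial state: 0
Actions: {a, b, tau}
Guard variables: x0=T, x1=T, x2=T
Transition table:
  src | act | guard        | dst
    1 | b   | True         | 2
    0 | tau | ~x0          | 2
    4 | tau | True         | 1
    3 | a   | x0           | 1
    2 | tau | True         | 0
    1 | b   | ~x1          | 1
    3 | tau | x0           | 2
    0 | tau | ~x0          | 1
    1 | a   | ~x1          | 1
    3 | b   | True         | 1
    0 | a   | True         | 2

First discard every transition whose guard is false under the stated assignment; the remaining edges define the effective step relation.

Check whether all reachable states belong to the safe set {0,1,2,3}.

Safe = {0,1,2,3}
Reach set: {0,2}
  0: ✓
  2: ✓

Answer: INVARIANT HOLDS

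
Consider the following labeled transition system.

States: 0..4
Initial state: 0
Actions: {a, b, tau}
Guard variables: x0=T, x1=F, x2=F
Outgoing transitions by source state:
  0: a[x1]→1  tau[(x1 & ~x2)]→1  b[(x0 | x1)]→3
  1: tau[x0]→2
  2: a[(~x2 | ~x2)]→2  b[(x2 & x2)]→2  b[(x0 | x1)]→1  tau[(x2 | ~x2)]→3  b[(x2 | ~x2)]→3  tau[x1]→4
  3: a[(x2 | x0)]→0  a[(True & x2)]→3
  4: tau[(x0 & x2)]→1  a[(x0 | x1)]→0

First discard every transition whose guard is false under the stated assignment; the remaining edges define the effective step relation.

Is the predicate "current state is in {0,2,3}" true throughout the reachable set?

Safe = {0,2,3}
Reachable = {0,3}
  0: ✓
  3: ✓

Answer: INVARIANT HOLDS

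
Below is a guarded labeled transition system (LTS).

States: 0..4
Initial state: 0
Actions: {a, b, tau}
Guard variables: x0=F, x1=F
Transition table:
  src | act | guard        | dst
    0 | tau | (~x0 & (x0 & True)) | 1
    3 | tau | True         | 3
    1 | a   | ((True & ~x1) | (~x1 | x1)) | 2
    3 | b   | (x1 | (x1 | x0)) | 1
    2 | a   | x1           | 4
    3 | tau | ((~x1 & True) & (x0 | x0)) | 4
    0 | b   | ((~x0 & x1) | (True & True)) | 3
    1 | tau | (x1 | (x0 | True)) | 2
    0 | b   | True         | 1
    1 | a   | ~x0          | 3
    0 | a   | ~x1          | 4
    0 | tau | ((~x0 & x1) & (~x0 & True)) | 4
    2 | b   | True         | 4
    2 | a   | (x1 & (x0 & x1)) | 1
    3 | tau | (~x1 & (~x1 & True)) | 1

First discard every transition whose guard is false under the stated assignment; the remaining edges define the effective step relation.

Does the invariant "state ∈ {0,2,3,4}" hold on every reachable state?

Allowed set {0,2,3,4}
R = {0,1,2,3,4}
  0: ok
  1: ✗ unsafe
  2: ok
  3: ok
  4: ok
reach 1 via b — violates

Answer: INVARIANT VIOLATED at state 1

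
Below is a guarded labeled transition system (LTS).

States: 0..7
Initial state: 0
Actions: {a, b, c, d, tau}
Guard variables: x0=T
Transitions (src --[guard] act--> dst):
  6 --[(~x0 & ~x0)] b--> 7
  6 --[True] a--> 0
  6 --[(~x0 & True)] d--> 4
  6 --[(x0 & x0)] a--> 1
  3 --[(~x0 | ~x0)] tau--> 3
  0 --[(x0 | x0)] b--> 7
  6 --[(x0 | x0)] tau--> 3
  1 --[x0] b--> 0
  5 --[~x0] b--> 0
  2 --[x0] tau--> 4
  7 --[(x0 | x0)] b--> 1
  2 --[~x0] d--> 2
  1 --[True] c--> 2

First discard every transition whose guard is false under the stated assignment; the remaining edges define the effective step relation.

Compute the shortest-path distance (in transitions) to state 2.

Answer: 3

Trace:
Layered search for 2:
  Layer 0: {0}
  Layer 1: {7}
  Layer 2: {1}
  Layer 3: {2}
2 enters at depth 3; path b·b·c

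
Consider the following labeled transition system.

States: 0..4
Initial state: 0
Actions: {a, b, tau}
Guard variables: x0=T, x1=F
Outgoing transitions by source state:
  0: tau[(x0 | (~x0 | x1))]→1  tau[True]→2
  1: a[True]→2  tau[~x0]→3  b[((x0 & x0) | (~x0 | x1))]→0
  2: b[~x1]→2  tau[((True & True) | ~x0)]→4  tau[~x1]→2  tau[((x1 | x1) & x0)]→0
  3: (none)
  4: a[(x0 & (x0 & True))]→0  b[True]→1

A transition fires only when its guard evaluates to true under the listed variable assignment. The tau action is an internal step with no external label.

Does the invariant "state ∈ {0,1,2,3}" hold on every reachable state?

Allowed set {0,1,2,3}
R = {0,1,2,4}
  0: ok
  1: ok
  2: ok
  4: outside
counterexample path to 4: tau·tau

Answer: INVARIANT VIOLATED at state 4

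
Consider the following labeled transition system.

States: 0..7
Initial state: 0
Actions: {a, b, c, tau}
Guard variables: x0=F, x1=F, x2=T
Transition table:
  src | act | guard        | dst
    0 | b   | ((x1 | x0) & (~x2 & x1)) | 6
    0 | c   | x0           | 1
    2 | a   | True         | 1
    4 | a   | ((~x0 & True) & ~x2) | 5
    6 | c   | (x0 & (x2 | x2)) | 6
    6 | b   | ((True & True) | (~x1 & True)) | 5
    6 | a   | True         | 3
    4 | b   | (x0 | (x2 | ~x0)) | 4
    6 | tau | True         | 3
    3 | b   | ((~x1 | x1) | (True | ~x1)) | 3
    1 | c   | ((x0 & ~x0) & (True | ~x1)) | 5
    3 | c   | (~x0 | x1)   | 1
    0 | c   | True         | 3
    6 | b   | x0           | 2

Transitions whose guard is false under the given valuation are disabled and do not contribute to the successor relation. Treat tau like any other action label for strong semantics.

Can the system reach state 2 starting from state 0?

Answer: UNREACHABLE

Working:
Guard filter leaves 8 enabled edge(s).
Layer 0: {0}
Layer 1: {3}  now seen {0,3}
Layer 2: {1}  now seen {0,1,3}
Reachable = {0,1,3}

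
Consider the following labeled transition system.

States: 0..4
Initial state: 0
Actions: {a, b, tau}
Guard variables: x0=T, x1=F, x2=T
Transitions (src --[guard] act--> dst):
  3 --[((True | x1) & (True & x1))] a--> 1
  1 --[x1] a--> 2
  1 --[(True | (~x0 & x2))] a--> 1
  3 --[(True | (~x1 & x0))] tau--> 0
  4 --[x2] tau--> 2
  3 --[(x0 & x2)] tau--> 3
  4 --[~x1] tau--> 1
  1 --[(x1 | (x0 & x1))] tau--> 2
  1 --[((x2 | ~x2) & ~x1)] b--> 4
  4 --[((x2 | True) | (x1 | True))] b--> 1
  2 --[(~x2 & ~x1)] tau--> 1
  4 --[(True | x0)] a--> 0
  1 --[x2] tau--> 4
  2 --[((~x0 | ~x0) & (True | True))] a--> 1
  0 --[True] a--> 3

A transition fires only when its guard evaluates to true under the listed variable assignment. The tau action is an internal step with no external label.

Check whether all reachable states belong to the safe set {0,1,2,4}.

Allowed set {0,1,2,4}
R = {0,3}
  0: ok
  3: outside
reach 3 via a — violates

Answer: INVARIANT VIOLATED at state 3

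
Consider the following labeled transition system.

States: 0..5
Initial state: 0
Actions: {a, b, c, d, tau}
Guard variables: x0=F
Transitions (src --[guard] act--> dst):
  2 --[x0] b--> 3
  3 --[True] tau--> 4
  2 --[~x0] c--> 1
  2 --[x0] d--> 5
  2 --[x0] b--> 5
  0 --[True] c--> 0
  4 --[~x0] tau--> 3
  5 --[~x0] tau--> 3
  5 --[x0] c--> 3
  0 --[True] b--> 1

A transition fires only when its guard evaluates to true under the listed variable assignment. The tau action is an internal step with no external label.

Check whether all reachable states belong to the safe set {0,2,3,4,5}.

Answer: INVARIANT VIOLATED at state 1

Trace:
Safe = {0,2,3,4,5}
Reachable = {0,1}
  0: safe
  1: ✗ unsafe
witness against invariant: b → 1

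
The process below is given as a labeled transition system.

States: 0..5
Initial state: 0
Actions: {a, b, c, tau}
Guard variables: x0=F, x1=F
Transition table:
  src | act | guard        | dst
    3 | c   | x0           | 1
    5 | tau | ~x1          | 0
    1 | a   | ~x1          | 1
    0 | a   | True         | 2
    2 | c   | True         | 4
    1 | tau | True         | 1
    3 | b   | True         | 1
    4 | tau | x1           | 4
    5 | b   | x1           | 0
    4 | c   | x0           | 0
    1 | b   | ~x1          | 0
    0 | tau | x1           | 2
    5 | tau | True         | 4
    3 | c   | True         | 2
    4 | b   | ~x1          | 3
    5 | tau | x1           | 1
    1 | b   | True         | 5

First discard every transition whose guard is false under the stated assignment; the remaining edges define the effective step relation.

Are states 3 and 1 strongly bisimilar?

Refine partition for ~:
  round 0: {{0,1,2,3,4,5}}
  round 1: {{0},{1},{2},{3},{4},{5}}
stable after 2 split(s): 6 block(s)
3∈{3}, 1∈{1}

Answer: NOT BISIMILAR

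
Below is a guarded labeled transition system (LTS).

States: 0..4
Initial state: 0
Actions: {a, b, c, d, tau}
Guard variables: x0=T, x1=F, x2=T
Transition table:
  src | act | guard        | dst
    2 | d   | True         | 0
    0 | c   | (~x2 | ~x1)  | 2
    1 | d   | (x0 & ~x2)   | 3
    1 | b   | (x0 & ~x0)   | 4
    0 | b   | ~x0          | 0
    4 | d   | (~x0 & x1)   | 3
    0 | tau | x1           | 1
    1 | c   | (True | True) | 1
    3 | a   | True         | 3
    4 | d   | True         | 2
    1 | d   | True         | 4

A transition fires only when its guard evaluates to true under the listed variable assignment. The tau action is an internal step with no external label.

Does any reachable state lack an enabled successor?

Reach set: {0,2}
  0: c→2  [deg 1]
  2: d→0  [deg 1]

Answer: DEADLOCK-FREE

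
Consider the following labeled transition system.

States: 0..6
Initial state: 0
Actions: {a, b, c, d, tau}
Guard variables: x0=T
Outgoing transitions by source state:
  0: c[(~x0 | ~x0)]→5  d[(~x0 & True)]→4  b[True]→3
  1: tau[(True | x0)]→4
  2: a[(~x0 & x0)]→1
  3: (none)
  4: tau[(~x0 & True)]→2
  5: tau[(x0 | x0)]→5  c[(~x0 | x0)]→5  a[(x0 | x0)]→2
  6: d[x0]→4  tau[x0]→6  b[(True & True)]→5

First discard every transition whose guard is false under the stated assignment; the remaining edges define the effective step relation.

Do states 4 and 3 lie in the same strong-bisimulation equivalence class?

Refine partition for ~:
  P[0] = {{0,1,2,3,4,5,6}}
  P[1] = {{0},{1},{2,3,4},{5},{6}}
stable after 2 split(s): 5 block(s)
4∈{2,3,4}, 3∈{2,3,4}

Answer: BISIMILAR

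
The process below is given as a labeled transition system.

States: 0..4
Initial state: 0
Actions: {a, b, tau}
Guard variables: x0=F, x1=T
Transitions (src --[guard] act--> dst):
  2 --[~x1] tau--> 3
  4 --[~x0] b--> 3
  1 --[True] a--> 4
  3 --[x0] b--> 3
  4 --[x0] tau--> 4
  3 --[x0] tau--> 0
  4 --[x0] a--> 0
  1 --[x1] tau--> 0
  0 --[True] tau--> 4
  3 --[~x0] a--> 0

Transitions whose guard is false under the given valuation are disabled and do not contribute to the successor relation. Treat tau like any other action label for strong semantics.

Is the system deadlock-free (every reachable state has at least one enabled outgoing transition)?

Answer: DEADLOCK-FREE

Working:
Reachable = {0,3,4}
  0: tau→4  [1 exit(s)]
  3: a→0  [1 exit(s)]
  4: b→3  [1 exit(s)]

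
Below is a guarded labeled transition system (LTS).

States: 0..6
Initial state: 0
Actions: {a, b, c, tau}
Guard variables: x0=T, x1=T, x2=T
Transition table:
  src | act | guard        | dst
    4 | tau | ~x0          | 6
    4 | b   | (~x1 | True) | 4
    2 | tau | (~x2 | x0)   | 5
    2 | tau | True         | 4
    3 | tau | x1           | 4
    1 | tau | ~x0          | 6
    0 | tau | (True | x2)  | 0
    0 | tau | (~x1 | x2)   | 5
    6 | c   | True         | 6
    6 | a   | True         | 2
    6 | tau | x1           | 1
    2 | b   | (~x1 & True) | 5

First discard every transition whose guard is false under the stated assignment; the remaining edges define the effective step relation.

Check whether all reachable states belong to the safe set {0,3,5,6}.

Allowed set {0,3,5,6}
R = {0,5}
  0: ok
  5: ok

Answer: INVARIANT HOLDS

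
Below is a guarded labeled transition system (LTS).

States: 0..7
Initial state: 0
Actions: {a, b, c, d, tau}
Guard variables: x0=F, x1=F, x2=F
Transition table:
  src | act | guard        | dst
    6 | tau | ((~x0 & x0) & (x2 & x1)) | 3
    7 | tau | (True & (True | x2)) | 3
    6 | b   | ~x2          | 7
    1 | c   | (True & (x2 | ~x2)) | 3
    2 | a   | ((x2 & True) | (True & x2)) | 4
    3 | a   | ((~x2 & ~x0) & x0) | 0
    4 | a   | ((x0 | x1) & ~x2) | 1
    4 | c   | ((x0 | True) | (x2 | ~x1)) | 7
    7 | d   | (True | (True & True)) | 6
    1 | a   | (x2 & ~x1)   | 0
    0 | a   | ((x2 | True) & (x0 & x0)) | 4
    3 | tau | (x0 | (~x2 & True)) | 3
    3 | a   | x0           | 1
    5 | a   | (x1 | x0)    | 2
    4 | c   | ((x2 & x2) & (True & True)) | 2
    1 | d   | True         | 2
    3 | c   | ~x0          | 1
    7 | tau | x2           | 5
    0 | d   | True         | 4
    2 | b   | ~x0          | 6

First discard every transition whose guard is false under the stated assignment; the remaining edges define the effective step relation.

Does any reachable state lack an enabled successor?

Reach set: {0,1,2,3,4,6,7}
  0: d→4  [1 exit(s)]
  1: c→3  d→2  [2 exit(s)]
  2: b→6  [1 exit(s)]
  3: c→1  tau→3  [2 exit(s)]
  4: c→7  [1 exit(s)]
  6: b→7  [1 exit(s)]
  7: d→6  tau→3  [2 exit(s)]

Answer: DEADLOCK-FREE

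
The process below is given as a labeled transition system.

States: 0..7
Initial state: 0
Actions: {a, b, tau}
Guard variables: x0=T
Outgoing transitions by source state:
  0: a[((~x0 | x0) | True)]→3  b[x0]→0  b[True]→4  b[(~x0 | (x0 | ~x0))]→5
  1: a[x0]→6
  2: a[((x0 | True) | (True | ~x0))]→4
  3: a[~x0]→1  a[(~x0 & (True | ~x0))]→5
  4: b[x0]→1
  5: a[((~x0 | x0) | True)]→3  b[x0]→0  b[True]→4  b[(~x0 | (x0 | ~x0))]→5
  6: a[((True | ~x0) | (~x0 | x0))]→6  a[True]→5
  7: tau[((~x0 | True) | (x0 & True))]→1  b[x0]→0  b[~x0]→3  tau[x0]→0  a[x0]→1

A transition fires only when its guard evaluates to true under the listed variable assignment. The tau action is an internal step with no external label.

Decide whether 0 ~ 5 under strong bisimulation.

Answer: BISIMILAR

Working:
Bisimulation quotient by refinement:
  P[0] = {{0,1,2,3,4,5,6,7}}
  P[1] = {{0,5},{1,2,6},{3},{4},{7}}
  P[2] = {{0,5},{1},{2},{3},{4},{6},{7}}
Fixed point at round 3; 7 class(es).
class of 0: {0,5}; class of 5: {0,5}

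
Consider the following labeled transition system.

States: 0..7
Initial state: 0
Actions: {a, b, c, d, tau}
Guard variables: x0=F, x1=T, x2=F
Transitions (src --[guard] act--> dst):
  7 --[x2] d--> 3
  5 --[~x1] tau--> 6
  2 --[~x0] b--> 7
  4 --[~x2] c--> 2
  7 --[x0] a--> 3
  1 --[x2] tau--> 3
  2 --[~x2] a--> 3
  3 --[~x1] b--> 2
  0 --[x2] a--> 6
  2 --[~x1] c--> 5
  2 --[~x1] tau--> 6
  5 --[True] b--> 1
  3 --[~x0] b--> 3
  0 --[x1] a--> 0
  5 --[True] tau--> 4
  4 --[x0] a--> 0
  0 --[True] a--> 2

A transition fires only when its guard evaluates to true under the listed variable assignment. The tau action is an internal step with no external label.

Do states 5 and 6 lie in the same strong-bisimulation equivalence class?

Compute ~ classes (split until stable):
  round 0: {{0,1,2,3,4,5,6,7}}
  round 1: {{0},{1,6,7},{2},{3},{4},{5}}
6 equivalence class(es) (converged in 2)
class of 5: {5}; class of 6: {1,6,7}

Answer: NOT BISIMILAR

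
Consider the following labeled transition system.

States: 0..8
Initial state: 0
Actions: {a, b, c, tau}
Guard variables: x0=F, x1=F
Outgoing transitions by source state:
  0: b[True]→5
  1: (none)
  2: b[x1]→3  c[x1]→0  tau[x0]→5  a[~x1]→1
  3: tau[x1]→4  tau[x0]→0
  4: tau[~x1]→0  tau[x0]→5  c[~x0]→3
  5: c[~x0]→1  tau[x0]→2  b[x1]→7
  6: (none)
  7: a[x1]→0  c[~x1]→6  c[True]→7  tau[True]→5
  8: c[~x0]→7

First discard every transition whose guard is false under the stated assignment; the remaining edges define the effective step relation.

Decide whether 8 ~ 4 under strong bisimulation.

Bisimulation quotient by refinement:
  π0 = {{0,1,2,3,4,5,6,7,8}}
  π1 = {{0},{1,3,6},{2},{4,7},{5,8}}
  π2 = {{0},{1,3,6},{2},{4},{5},{7},{8}}
Fixed point at round 3; 7 class(es).
class of 8: {8}; class of 4: {4}

Answer: NOT BISIMILAR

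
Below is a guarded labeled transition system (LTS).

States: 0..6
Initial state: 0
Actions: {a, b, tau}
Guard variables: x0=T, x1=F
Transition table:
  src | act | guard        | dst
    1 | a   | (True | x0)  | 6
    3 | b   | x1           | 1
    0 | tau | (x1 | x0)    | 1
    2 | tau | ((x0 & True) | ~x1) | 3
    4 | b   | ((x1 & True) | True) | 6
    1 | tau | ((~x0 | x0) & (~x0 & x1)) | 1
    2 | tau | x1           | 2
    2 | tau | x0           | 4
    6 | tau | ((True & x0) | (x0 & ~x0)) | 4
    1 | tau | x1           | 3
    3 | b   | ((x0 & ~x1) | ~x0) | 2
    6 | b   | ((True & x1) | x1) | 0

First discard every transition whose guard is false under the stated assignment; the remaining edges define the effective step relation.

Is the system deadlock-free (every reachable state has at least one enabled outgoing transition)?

R = {0,1,4,6}
  0: tau→1  [deg 1]
  1: a→6  [deg 1]
  4: b→6  [deg 1]
  6: tau→4  [deg 1]

Answer: DEADLOCK-FREE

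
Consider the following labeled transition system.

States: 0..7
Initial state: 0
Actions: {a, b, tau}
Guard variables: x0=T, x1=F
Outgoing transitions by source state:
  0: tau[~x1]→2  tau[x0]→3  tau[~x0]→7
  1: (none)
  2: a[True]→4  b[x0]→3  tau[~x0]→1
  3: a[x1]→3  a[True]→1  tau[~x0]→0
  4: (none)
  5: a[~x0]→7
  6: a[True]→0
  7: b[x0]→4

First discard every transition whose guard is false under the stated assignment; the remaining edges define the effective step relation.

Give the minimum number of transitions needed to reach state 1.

Answer: 2

Trace:
BFS to 1:
  L0 = {0}
  L1 = {2,3}
  L2 = {1,4}
depth(1)=2, e.g. tau·a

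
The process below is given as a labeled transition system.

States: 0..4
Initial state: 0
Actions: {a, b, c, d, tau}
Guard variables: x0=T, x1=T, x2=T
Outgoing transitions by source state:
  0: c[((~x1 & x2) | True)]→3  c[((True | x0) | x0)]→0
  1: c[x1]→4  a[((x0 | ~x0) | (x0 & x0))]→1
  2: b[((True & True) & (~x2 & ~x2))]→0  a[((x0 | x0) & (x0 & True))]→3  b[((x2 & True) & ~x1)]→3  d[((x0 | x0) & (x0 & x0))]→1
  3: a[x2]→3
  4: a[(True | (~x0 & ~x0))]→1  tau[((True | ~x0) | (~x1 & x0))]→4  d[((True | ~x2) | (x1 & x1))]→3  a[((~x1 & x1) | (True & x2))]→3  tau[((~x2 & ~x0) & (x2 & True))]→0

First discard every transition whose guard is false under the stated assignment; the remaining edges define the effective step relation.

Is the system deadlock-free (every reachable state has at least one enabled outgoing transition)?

R = {0,3}
  0: c→0  c→3  [2 exit(s)]
  3: a→3  [1 exit(s)]

Answer: DEADLOCK-FREE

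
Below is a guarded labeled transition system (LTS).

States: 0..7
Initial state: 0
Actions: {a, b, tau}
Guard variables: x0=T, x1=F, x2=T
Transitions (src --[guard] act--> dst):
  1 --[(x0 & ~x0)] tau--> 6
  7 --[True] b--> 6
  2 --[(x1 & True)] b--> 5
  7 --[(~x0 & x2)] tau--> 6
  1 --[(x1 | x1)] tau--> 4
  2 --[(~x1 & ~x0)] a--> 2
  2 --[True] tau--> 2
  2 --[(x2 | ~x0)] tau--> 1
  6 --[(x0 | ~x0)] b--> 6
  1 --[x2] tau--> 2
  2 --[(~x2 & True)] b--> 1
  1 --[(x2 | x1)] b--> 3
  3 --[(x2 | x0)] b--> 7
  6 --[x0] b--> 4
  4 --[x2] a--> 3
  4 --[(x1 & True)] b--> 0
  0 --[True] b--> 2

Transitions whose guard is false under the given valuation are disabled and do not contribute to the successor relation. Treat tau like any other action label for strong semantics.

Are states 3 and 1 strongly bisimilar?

Answer: NOT BISIMILAR

Trace:
Refine partition for ~:
  P[0] = {{0,1,2,3,4,5,6,7}}
  P[1] = {{0,3,6,7},{1},{2},{4},{5}}
  P[2] = {{0},{1},{2},{3,7},{4},{5},{6}}
  P[3] = {{0},{1},{2},{3},{4},{5},{6},{7}}
Fixed point at round 4; 8 class(es).
3∈{3}, 1∈{1}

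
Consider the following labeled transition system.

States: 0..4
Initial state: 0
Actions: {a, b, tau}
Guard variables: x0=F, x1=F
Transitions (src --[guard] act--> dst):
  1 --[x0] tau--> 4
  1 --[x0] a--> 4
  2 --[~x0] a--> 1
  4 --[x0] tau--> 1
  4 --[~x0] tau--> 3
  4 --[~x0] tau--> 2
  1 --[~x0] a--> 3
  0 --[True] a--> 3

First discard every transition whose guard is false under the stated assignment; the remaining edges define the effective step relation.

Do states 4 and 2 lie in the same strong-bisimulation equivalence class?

Refine partition for ~:
  π0 = {{0,1,2,3,4}}
  π1 = {{0,1,2},{3},{4}}
  π2 = {{0,1},{2},{3},{4}}
Fixed point at round 3; 4 class(es).
4∈{4}, 2∈{2}

Answer: NOT BISIMILAR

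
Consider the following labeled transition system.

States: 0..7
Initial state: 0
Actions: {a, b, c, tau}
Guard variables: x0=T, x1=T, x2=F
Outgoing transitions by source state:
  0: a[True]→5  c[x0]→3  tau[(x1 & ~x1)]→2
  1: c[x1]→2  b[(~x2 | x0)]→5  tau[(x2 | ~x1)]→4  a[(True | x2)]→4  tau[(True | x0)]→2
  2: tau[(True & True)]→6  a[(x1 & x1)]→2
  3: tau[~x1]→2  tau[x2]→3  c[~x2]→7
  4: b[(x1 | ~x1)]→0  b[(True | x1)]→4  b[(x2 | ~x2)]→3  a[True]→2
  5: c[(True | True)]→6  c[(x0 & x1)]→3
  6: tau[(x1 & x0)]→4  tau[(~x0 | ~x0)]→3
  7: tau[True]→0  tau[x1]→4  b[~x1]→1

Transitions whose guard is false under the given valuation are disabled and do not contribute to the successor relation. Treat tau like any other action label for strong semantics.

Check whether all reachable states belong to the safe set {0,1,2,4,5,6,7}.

Safe = {0,1,2,4,5,6,7}
Reach set: {0,2,3,4,5,6,7}
  0: safe
  2: safe
  3: outside
  4: safe
  5: safe
  6: safe
  7: safe
counterexample path to 3: c

Answer: INVARIANT VIOLATED at state 3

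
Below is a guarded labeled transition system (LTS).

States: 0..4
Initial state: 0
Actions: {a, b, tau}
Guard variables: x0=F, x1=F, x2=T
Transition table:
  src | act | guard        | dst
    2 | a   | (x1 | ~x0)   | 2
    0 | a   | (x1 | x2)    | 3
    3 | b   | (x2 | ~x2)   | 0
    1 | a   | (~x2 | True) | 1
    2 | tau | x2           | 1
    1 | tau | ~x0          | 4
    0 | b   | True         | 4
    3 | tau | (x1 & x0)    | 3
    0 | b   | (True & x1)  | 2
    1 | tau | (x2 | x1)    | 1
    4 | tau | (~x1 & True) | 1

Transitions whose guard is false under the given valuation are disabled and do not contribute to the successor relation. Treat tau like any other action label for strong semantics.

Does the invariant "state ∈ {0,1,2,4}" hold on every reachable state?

Answer: INVARIANT VIOLATED at state 3

Analysis:
Safe = {0,1,2,4}
Reach set: {0,1,3,4}
  0: safe
  1: safe
  3: VIOLATES
  4: safe
reach 3 via a — violates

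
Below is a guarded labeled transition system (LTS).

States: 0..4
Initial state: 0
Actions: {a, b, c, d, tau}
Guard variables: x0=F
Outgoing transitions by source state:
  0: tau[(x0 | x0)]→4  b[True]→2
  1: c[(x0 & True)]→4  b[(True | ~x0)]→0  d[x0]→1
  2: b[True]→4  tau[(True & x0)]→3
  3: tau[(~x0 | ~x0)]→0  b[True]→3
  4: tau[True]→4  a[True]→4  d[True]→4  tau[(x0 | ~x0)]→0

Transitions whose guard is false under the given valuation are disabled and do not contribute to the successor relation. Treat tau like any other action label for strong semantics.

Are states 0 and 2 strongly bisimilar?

Answer: NOT BISIMILAR

Working:
Bisimulation quotient by refinement:
  round 0: {{0,1,2,3,4}}
  round 1: {{0,1,2},{3},{4}}
  round 2: {{0,1},{2},{3},{4}}
  round 3: {{0},{1},{2},{3},{4}}
stable after 4 split(s): 5 block(s)
class of 0: {0}; class of 2: {2}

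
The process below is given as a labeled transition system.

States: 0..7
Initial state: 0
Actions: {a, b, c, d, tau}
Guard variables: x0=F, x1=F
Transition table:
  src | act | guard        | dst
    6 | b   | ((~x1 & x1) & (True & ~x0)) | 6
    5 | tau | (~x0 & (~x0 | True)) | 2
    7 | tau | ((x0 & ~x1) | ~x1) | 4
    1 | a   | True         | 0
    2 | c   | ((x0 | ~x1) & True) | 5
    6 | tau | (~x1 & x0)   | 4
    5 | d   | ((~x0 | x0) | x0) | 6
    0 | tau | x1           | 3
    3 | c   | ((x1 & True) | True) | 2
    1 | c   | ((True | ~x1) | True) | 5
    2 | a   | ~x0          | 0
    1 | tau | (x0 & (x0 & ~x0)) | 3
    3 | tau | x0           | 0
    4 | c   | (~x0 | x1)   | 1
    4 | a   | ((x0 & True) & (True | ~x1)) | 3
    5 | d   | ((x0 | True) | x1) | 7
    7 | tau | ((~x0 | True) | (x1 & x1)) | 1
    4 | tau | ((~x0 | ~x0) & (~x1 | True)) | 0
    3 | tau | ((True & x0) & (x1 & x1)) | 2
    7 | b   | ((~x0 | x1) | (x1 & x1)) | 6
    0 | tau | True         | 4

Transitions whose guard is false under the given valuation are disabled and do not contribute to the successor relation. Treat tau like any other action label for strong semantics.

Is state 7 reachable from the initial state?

14 transition(s) survive guard evaluation.
depth 0: {0}
depth 1: {4}  now seen {0,4}
depth 2: {1}  now seen {0,1,4}
depth 3: {5}  now seen {0,1,4,5}
depth 4: {2,6,7}  now seen {0,1,2,4,5,6,7}
Reachable = {0,1,2,4,5,6,7}
trace reaching 7: tau·c·c·d

Answer: REACHABLE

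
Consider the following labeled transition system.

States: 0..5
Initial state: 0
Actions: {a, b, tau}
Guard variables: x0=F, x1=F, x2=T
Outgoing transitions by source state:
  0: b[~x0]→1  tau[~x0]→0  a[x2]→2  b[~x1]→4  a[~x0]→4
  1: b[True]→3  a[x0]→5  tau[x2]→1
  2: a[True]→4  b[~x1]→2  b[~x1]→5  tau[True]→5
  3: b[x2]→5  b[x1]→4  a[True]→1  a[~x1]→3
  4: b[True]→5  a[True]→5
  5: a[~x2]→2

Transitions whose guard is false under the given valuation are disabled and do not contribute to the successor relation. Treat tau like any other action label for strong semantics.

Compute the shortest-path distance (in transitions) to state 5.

Breadth-first toward 5:
  Layer 0: {0}
  Layer 1: {1,2,4}
  Layer 2: {3,5}
first hit 5 at d=2 via a·b

Answer: 2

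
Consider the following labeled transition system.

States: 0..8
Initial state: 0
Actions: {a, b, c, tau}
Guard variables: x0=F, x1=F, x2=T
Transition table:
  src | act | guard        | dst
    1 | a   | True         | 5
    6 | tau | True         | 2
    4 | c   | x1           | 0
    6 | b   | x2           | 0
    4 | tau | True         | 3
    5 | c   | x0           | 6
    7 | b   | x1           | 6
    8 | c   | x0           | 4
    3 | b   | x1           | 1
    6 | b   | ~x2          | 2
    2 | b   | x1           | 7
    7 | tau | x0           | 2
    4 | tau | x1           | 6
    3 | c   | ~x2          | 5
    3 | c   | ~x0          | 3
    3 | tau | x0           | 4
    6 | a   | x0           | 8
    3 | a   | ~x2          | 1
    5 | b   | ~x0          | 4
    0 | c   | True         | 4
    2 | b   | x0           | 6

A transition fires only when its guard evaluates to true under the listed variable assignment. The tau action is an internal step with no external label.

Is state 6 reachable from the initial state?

Answer: UNREACHABLE

Trace:
7 transition(s) survive guard evaluation.
Layer 0: {0}
Layer 1: {4}  total {0,4}
Layer 2: {3}  total {0,3,4}
R = {0,3,4}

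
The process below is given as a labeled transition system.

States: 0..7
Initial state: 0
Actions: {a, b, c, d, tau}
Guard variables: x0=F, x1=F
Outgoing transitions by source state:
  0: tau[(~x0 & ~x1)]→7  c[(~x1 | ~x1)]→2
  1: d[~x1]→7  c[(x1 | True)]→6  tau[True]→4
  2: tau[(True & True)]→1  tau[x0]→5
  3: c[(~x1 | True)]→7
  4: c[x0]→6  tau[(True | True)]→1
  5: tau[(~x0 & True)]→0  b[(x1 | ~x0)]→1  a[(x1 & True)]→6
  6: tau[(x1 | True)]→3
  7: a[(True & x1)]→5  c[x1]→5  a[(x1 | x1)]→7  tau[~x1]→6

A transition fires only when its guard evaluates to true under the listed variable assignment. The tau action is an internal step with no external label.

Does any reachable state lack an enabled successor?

Answer: DEADLOCK-FREE

Analysis:
Reach set: {0,1,2,3,4,6,7}
  0: c→2  tau→7  [2 exit(s)]
  1: c→6  d→7  tau→4  [3 exit(s)]
  2: tau→1  [1 exit(s)]
  3: c→7  [1 exit(s)]
  4: tau→1  [1 exit(s)]
  6: tau→3  [1 exit(s)]
  7: tau→6  [1 exit(s)]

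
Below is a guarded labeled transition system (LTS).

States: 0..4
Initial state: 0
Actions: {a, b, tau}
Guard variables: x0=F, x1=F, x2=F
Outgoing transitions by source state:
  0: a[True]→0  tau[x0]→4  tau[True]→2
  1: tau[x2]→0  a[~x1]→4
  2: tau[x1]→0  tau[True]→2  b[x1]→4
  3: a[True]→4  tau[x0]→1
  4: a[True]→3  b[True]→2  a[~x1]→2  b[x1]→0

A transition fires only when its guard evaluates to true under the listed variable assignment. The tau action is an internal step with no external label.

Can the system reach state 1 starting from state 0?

Answer: UNREACHABLE

Analysis:
8 transition(s) survive guard evaluation.
Layer 0: {0}
Layer 1: {2}  now seen {0,2}
R = {0,2}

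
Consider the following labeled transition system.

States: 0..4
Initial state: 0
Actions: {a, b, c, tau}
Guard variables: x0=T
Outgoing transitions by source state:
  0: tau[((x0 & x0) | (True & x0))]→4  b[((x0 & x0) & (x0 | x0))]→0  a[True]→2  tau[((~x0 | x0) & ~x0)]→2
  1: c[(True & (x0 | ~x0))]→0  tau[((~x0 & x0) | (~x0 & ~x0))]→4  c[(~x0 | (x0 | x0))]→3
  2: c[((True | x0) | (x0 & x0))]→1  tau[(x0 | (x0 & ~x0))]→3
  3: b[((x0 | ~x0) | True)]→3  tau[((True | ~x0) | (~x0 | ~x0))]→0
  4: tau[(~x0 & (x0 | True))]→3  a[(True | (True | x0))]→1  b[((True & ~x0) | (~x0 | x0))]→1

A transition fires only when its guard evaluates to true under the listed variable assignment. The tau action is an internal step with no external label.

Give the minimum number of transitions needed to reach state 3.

Answer: 2

Working:
Layered search for 3:
  Layer 0: {0}
  Layer 1: {2,4}
  Layer 2: {1,3}
3 enters at depth 2; path a·tau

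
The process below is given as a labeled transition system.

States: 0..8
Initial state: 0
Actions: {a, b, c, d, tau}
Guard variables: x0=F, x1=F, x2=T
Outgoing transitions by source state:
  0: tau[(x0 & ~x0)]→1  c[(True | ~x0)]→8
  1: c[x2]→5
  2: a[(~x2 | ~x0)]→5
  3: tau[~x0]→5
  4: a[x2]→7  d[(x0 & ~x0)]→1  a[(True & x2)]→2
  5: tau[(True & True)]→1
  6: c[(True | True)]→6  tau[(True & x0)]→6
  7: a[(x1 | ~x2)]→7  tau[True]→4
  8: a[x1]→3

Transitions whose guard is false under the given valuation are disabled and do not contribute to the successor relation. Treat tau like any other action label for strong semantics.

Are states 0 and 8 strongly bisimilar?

Bisimulation quotient by refinement:
  π0 = {{0,1,2,3,4,5,6,7,8}}
  π1 = {{0,1,6},{2,4},{3,5,7},{8}}
  π2 = {{0},{1},{2},{3},{4},{5},{6},{7},{8}}
Fixed point at round 3; 9 class(es).
[0]={0}  [8]={8}

Answer: NOT BISIMILAR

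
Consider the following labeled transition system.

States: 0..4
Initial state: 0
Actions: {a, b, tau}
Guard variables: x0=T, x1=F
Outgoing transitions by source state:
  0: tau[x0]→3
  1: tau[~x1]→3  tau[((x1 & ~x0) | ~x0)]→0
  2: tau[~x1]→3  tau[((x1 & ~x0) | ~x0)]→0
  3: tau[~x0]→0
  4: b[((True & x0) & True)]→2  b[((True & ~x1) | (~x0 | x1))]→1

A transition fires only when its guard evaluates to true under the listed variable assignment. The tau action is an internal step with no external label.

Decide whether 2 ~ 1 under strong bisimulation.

Compute ~ classes (split until stable):
  P[0] = {{0,1,2,3,4}}
  P[1] = {{0,1,2},{3},{4}}
stable after 2 split(s): 3 block(s)
[2]={0,1,2}  [1]={0,1,2}

Answer: BISIMILAR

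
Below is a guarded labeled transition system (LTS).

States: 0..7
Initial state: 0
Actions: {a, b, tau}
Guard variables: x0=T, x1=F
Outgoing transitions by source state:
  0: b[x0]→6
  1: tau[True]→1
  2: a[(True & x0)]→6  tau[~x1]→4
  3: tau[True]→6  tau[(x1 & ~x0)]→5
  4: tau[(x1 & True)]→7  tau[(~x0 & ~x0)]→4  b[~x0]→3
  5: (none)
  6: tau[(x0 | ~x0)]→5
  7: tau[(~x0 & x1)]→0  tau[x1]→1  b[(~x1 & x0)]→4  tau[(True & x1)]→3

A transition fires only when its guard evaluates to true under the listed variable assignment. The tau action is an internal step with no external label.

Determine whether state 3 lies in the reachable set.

After dropping false guards: 7 live edges.
L0 = {0}
L1 = {6}  now seen {0,6}
L2 = {5}  now seen {0,5,6}
Reachable = {0,5,6}

Answer: UNREACHABLE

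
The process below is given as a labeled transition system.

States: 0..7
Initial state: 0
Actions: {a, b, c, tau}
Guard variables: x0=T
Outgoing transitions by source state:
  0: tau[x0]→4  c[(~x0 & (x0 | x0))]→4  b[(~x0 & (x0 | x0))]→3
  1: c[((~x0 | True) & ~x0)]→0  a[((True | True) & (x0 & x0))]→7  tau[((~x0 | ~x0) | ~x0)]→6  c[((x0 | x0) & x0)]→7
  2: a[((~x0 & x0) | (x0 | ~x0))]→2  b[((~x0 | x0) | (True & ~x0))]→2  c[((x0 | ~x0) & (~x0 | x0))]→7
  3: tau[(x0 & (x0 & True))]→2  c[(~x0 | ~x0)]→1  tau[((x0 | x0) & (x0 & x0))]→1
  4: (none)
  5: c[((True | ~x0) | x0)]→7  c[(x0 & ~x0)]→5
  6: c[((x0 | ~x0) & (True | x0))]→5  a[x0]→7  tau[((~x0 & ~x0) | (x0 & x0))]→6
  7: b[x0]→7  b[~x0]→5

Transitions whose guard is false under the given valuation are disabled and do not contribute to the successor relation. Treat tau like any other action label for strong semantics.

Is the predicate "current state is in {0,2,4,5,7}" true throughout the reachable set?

Allowed set {0,2,4,5,7}
R = {0,4}
  0: safe
  4: safe

Answer: INVARIANT HOLDS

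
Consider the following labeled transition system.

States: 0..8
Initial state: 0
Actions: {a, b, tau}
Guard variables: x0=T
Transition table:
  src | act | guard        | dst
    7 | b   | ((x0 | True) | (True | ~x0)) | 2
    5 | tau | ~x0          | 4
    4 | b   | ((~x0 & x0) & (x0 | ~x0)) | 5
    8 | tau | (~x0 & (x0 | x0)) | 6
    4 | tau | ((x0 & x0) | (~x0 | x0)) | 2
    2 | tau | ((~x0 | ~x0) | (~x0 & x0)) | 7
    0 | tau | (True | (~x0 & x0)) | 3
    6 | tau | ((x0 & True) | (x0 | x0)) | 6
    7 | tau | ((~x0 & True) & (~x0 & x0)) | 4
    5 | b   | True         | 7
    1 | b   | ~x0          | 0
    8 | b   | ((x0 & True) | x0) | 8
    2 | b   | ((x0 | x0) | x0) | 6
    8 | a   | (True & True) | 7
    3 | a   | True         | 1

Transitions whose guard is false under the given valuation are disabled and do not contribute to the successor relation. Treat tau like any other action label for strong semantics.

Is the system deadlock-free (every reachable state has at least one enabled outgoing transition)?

Answer: DEADLOCK at state 1

Analysis:
Reachable = {0,1,3}
  0: tau→3  [deg 1]
  1: ∅  [no exit]
  3: a→1  [deg 1]
trace reaching 1: tau·a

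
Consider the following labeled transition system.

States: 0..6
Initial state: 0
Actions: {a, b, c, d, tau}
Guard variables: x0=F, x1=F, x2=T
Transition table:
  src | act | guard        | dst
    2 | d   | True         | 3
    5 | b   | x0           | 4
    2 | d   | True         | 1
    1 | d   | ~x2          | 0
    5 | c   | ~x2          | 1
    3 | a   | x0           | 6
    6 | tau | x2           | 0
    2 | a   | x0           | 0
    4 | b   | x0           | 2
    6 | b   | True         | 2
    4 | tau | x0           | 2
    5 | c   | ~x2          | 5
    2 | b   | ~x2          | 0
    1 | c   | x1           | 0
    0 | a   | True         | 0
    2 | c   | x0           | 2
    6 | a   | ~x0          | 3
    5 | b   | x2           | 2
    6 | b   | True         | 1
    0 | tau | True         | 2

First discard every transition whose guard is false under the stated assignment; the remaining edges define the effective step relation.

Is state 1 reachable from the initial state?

Guard filter leaves 9 enabled edge(s).
depth 0: {0}
depth 1: {2}  total {0,2}
depth 2: {1,3}  total {0,1,2,3}
Reachable = {0,1,2,3}
Path to 1: tau·d

Answer: REACHABLE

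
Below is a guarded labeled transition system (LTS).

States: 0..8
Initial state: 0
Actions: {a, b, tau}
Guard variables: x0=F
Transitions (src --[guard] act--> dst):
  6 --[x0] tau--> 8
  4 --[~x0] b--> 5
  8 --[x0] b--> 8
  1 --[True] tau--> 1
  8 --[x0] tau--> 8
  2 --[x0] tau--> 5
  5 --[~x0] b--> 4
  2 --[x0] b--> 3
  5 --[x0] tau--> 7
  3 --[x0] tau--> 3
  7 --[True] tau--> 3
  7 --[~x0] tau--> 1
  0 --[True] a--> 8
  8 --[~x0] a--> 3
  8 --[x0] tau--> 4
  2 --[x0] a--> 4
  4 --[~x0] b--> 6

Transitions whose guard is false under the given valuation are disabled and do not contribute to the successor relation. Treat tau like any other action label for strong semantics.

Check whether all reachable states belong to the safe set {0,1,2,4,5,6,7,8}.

Allowed set {0,1,2,4,5,6,7,8}
R = {0,3,8}
  0: ✓
  3: outside
  8: ✓
counterexample path to 3: a·a

Answer: INVARIANT VIOLATED at state 3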